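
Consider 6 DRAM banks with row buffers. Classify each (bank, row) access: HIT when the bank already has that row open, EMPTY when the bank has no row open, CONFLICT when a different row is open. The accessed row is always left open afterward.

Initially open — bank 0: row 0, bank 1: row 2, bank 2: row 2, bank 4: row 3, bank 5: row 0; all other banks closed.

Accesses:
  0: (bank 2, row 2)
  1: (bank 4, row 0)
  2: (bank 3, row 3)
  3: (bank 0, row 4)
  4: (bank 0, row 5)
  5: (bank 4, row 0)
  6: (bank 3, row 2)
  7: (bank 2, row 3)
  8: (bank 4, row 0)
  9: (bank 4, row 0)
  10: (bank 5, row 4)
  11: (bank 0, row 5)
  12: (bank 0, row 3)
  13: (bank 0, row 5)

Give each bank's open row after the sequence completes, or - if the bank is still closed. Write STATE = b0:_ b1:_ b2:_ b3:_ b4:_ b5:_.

STATE = b0:5 b1:2 b2:3 b3:2 b4:0 b5:4

#0 (2,2) H  (was 2)
#1 (4,0) C  (was 3)
#2 (3,3) E
#3 (0,4) C  (was 0)
#4 (0,5) C  (was 4)
#5 (4,0) H  (was 0)
#6 (3,2) C  (was 3)
#7 (2,3) C  (was 2)
#8 (4,0) H  (was 0)
#9 (4,0) H  (was 0)
#10 (5,4) C  (was 0)
#11 (0,5) H  (was 5)
#12 (0,3) C  (was 5)
#13 (0,5) C  (was 3)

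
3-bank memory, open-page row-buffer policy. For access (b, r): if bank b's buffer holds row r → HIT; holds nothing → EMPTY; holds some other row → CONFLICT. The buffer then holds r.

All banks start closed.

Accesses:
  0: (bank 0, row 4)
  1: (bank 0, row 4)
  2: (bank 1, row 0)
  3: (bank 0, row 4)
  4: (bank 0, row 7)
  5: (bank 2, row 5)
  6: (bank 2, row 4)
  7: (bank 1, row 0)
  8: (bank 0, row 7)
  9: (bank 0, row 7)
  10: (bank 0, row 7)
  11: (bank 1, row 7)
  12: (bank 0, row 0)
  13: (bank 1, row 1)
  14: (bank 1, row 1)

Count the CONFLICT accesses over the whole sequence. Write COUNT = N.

COUNT = 5

  [0] b0 r4: no row ⇒ E
  [1] b0 r4: had r4 ⇒ H
  [2] b1 r0: no row ⇒ E
  [3] b0 r4: had r4 ⇒ H
  [4] b0 r7: had r4 ⇒ C
  [5] b2 r5: no row ⇒ E
  [6] b2 r4: had r5 ⇒ C
  [7] b1 r0: had r0 ⇒ H
  [8] b0 r7: had r7 ⇒ H
  [9] b0 r7: had r7 ⇒ H
  [10] b0 r7: had r7 ⇒ H
  [11] b1 r7: had r0 ⇒ C
  [12] b0 r0: had r7 ⇒ C
  [13] b1 r1: had r7 ⇒ C
  [14] b1 r1: had r1 ⇒ H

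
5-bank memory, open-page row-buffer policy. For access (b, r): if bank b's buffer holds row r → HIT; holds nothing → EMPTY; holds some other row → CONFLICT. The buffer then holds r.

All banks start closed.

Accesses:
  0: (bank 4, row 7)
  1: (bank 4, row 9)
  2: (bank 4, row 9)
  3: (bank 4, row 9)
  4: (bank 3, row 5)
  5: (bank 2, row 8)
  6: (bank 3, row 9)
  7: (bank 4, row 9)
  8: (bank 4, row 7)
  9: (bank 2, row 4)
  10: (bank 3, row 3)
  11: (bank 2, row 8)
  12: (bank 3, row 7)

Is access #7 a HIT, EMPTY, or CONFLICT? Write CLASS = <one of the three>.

CLASS = HIT

0: bank 4 row 7 — prev None → EMPTY
1: bank 4 row 9 — prev 7 → CONFLICT
2: bank 4 row 9 — prev 9 → HIT
3: bank 4 row 9 — prev 9 → HIT
4: bank 3 row 5 — prev None → EMPTY
5: bank 2 row 8 — prev None → EMPTY
6: bank 3 row 9 — prev 5 → CONFLICT
7: bank 4 row 9 — prev 9 → HIT
8: bank 4 row 7 — prev 9 → CONFLICT
9: bank 2 row 4 — prev 8 → CONFLICT
10: bank 3 row 3 — prev 9 → CONFLICT
11: bank 2 row 8 — prev 4 → CONFLICT
12: bank 3 row 7 — prev 3 → CONFLICT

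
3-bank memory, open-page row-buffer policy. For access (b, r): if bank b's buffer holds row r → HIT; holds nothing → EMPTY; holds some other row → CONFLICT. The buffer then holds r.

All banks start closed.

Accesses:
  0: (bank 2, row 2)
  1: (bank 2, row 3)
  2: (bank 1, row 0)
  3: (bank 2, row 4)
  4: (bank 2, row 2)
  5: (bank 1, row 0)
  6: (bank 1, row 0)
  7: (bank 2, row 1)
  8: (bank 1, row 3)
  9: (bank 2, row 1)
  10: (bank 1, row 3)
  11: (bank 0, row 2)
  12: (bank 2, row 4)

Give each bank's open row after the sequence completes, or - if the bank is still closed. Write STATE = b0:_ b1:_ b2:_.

STATE = b0:2 b1:3 b2:4

0: bank 2 row 2 — prev None → EMPTY
1: bank 2 row 3 — prev 2 → CONFLICT
2: bank 1 row 0 — prev None → EMPTY
3: bank 2 row 4 — prev 3 → CONFLICT
4: bank 2 row 2 — prev 4 → CONFLICT
5: bank 1 row 0 — prev 0 → HIT
6: bank 1 row 0 — prev 0 → HIT
7: bank 2 row 1 — prev 2 → CONFLICT
8: bank 1 row 3 — prev 0 → CONFLICT
9: bank 2 row 1 — prev 1 → HIT
10: bank 1 row 3 — prev 3 → HIT
11: bank 0 row 2 — prev None → EMPTY
12: bank 2 row 4 — prev 1 → CONFLICT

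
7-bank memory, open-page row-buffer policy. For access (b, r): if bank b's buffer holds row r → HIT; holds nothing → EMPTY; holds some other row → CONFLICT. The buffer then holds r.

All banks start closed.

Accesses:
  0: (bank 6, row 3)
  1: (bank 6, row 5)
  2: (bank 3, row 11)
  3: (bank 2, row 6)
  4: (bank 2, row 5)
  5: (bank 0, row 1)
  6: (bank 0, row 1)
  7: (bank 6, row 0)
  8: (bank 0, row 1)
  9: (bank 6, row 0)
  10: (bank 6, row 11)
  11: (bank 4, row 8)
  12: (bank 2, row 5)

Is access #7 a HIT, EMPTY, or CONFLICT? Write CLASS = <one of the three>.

CLASS = CONFLICT

  [0] b6 r3: no row ⇒ E
  [1] b6 r5: had r3 ⇒ C
  [2] b3 r11: no row ⇒ E
  [3] b2 r6: no row ⇒ E
  [4] b2 r5: had r6 ⇒ C
  [5] b0 r1: no row ⇒ E
  [6] b0 r1: had r1 ⇒ H
  [7] b6 r0: had r5 ⇒ C
  [8] b0 r1: had r1 ⇒ H
  [9] b6 r0: had r0 ⇒ H
  [10] b6 r11: had r0 ⇒ C
  [11] b4 r8: no row ⇒ E
  [12] b2 r5: had r5 ⇒ H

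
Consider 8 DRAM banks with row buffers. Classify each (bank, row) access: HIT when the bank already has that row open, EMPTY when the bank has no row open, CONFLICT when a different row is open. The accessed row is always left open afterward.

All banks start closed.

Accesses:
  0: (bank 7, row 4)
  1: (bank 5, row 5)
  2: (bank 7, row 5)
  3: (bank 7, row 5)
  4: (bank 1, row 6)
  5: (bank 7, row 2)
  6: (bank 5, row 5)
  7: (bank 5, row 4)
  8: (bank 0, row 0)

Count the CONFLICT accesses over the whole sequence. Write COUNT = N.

  [0] b7 r4: no row ⇒ E
  [1] b5 r5: no row ⇒ E
  [2] b7 r5: had r4 ⇒ C
  [3] b7 r5: had r5 ⇒ H
  [4] b1 r6: no row ⇒ E
  [5] b7 r2: had r5 ⇒ C
  [6] b5 r5: had r5 ⇒ H
  [7] b5 r4: had r5 ⇒ C
  [8] b0 r0: no row ⇒ E

COUNT = 3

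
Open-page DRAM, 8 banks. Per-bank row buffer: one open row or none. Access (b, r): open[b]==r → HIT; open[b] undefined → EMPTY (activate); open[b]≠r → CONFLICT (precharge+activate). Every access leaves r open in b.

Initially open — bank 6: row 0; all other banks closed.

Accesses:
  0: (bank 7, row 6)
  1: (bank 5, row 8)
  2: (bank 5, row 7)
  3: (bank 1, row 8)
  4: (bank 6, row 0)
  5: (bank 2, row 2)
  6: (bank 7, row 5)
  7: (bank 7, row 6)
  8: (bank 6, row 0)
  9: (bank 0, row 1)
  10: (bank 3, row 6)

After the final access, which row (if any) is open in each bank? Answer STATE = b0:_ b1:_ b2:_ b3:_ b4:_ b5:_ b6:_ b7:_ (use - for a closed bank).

STATE = b0:1 b1:8 b2:2 b3:6 b4:- b5:7 b6:0 b7:6

#0 (7,6) E
#1 (5,8) E
#2 (5,7) C  (was 8)
#3 (1,8) E
#4 (6,0) H  (was 0)
#5 (2,2) E
#6 (7,5) C  (was 6)
#7 (7,6) C  (was 5)
#8 (6,0) H  (was 0)
#9 (0,1) E
#10 (3,6) E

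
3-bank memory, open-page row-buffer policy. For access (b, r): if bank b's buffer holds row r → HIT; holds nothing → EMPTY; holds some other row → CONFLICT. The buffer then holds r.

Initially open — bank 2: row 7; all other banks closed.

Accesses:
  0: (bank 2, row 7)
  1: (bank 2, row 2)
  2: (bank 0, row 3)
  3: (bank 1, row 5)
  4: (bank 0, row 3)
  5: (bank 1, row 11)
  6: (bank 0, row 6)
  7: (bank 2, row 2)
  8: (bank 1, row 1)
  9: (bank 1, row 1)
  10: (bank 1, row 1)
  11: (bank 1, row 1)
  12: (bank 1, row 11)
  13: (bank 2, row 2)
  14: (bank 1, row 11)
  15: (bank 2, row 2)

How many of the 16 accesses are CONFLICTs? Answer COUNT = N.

0: bank 2 row 7 — prev 7 → HIT
1: bank 2 row 2 — prev 7 → CONFLICT
2: bank 0 row 3 — prev None → EMPTY
3: bank 1 row 5 — prev None → EMPTY
4: bank 0 row 3 — prev 3 → HIT
5: bank 1 row 11 — prev 5 → CONFLICT
6: bank 0 row 6 — prev 3 → CONFLICT
7: bank 2 row 2 — prev 2 → HIT
8: bank 1 row 1 — prev 11 → CONFLICT
9: bank 1 row 1 — prev 1 → HIT
10: bank 1 row 1 — prev 1 → HIT
11: bank 1 row 1 — prev 1 → HIT
12: bank 1 row 11 — prev 1 → CONFLICT
13: bank 2 row 2 — prev 2 → HIT
14: bank 1 row 11 — prev 11 → HIT
15: bank 2 row 2 — prev 2 → HIT

COUNT = 5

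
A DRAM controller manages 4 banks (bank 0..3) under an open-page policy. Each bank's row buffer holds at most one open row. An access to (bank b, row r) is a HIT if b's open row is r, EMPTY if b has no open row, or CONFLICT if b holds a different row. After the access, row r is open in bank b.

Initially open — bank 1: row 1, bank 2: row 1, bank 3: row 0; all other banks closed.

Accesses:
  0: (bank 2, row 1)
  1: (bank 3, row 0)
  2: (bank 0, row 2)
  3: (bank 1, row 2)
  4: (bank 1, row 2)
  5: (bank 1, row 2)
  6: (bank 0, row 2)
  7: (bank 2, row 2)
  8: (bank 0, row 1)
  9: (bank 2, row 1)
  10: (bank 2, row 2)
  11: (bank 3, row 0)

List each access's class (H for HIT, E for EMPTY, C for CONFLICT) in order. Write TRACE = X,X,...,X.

  [0] b2 r1: had r1 ⇒ H
  [1] b3 r0: had r0 ⇒ H
  [2] b0 r2: no row ⇒ E
  [3] b1 r2: had r1 ⇒ C
  [4] b1 r2: had r2 ⇒ H
  [5] b1 r2: had r2 ⇒ H
  [6] b0 r2: had r2 ⇒ H
  [7] b2 r2: had r1 ⇒ C
  [8] b0 r1: had r2 ⇒ C
  [9] b2 r1: had r2 ⇒ C
  [10] b2 r2: had r1 ⇒ C
  [11] b3 r0: had r0 ⇒ H

TRACE = H,H,E,C,H,H,H,C,C,C,C,H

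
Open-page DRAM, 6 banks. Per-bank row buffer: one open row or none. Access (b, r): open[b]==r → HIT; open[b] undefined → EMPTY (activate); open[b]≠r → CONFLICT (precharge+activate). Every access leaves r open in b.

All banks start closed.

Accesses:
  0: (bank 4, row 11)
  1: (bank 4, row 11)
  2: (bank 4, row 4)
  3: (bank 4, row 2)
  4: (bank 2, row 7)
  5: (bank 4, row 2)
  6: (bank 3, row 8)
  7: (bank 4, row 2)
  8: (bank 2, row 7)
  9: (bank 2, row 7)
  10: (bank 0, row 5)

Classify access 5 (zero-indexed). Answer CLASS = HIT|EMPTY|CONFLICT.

CLASS = HIT

0: bank 4 row 11 — prev None → EMPTY
1: bank 4 row 11 — prev 11 → HIT
2: bank 4 row 4 — prev 11 → CONFLICT
3: bank 4 row 2 — prev 4 → CONFLICT
4: bank 2 row 7 — prev None → EMPTY
5: bank 4 row 2 — prev 2 → HIT
6: bank 3 row 8 — prev None → EMPTY
7: bank 4 row 2 — prev 2 → HIT
8: bank 2 row 7 — prev 7 → HIT
9: bank 2 row 7 — prev 7 → HIT
10: bank 0 row 5 — prev None → EMPTY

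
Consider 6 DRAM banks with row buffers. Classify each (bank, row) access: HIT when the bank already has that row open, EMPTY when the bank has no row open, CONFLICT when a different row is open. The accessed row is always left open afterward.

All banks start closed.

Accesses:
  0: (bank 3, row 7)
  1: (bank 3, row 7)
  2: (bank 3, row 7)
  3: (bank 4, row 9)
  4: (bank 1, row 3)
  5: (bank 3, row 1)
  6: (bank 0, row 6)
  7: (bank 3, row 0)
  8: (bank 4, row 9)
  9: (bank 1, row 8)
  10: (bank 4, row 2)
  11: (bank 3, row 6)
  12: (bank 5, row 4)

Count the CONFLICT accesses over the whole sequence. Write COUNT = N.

0: bank 3 row 7 — prev None → EMPTY
1: bank 3 row 7 — prev 7 → HIT
2: bank 3 row 7 — prev 7 → HIT
3: bank 4 row 9 — prev None → EMPTY
4: bank 1 row 3 — prev None → EMPTY
5: bank 3 row 1 — prev 7 → CONFLICT
6: bank 0 row 6 — prev None → EMPTY
7: bank 3 row 0 — prev 1 → CONFLICT
8: bank 4 row 9 — prev 9 → HIT
9: bank 1 row 8 — prev 3 → CONFLICT
10: bank 4 row 2 — prev 9 → CONFLICT
11: bank 3 row 6 — prev 0 → CONFLICT
12: bank 5 row 4 — prev None → EMPTY

COUNT = 5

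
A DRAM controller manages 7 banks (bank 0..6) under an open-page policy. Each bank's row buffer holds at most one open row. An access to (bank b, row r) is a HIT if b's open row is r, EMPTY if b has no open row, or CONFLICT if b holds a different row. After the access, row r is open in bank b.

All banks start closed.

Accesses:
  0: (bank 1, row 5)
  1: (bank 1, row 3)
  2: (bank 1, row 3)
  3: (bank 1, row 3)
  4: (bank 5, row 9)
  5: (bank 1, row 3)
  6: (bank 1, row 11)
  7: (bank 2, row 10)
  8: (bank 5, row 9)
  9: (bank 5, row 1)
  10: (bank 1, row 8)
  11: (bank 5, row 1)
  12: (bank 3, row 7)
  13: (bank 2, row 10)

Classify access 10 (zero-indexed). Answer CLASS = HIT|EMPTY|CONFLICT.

CLASS = CONFLICT

0: bank 1 row 5 — prev None → EMPTY
1: bank 1 row 3 — prev 5 → CONFLICT
2: bank 1 row 3 — prev 3 → HIT
3: bank 1 row 3 — prev 3 → HIT
4: bank 5 row 9 — prev None → EMPTY
5: bank 1 row 3 — prev 3 → HIT
6: bank 1 row 11 — prev 3 → CONFLICT
7: bank 2 row 10 — prev None → EMPTY
8: bank 5 row 9 — prev 9 → HIT
9: bank 5 row 1 — prev 9 → CONFLICT
10: bank 1 row 8 — prev 11 → CONFLICT
11: bank 5 row 1 — prev 1 → HIT
12: bank 3 row 7 — prev None → EMPTY
13: bank 2 row 10 — prev 10 → HIT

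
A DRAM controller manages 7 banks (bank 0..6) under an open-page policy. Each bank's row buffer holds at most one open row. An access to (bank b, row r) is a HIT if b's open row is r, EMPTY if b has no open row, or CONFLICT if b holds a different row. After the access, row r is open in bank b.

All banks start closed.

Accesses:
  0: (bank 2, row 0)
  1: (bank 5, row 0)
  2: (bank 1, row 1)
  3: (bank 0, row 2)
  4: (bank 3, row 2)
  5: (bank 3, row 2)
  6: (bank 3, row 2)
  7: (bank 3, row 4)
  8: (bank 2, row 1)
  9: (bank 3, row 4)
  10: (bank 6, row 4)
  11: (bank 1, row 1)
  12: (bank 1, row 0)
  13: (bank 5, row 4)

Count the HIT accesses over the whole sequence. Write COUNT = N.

COUNT = 4

  [0] b2 r0: no row ⇒ E
  [1] b5 r0: no row ⇒ E
  [2] b1 r1: no row ⇒ E
  [3] b0 r2: no row ⇒ E
  [4] b3 r2: no row ⇒ E
  [5] b3 r2: had r2 ⇒ H
  [6] b3 r2: had r2 ⇒ H
  [7] b3 r4: had r2 ⇒ C
  [8] b2 r1: had r0 ⇒ C
  [9] b3 r4: had r4 ⇒ H
  [10] b6 r4: no row ⇒ E
  [11] b1 r1: had r1 ⇒ H
  [12] b1 r0: had r1 ⇒ C
  [13] b5 r4: had r0 ⇒ C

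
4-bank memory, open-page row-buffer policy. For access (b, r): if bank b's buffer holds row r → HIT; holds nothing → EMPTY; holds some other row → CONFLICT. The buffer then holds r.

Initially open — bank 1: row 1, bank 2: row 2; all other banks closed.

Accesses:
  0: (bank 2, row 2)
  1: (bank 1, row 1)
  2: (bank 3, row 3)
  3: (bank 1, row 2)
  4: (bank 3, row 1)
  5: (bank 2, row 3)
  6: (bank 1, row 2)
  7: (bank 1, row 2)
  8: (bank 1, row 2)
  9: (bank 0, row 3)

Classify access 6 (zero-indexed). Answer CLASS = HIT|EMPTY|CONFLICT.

CLASS = HIT

#0 (2,2) H  (was 2)
#1 (1,1) H  (was 1)
#2 (3,3) E
#3 (1,2) C  (was 1)
#4 (3,1) C  (was 3)
#5 (2,3) C  (was 2)
#6 (1,2) H  (was 2)
#7 (1,2) H  (was 2)
#8 (1,2) H  (was 2)
#9 (0,3) E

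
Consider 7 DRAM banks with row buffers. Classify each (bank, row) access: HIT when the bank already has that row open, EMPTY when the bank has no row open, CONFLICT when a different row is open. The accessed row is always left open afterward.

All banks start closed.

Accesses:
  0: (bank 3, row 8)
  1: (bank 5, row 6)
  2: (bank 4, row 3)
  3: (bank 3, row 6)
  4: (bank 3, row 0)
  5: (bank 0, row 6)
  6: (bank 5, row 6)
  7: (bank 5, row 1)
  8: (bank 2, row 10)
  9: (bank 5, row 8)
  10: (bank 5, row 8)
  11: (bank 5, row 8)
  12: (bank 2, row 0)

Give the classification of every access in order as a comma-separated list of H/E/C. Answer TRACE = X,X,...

TRACE = E,E,E,C,C,E,H,C,E,C,H,H,C

  [0] b3 r8: no row ⇒ E
  [1] b5 r6: no row ⇒ E
  [2] b4 r3: no row ⇒ E
  [3] b3 r6: had r8 ⇒ C
  [4] b3 r0: had r6 ⇒ C
  [5] b0 r6: no row ⇒ E
  [6] b5 r6: had r6 ⇒ H
  [7] b5 r1: had r6 ⇒ C
  [8] b2 r10: no row ⇒ E
  [9] b5 r8: had r1 ⇒ C
  [10] b5 r8: had r8 ⇒ H
  [11] b5 r8: had r8 ⇒ H
  [12] b2 r0: had r10 ⇒ C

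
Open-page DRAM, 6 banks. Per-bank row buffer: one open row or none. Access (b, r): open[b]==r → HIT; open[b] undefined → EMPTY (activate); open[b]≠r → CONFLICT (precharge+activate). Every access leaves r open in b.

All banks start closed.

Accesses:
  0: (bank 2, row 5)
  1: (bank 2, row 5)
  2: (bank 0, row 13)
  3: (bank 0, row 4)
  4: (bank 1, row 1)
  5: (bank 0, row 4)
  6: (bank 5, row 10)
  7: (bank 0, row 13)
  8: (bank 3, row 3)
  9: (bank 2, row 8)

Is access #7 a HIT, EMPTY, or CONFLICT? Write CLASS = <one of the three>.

step 0: bank2 None->5 [EMPTY]
step 1: bank2 5->5 [HIT]
step 2: bank0 None->13 [EMPTY]
step 3: bank0 13->4 [CONFLICT]
step 4: bank1 None->1 [EMPTY]
step 5: bank0 4->4 [HIT]
step 6: bank5 None->10 [EMPTY]
step 7: bank0 4->13 [CONFLICT]
step 8: bank3 None->3 [EMPTY]
step 9: bank2 5->8 [CONFLICT]

CLASS = CONFLICT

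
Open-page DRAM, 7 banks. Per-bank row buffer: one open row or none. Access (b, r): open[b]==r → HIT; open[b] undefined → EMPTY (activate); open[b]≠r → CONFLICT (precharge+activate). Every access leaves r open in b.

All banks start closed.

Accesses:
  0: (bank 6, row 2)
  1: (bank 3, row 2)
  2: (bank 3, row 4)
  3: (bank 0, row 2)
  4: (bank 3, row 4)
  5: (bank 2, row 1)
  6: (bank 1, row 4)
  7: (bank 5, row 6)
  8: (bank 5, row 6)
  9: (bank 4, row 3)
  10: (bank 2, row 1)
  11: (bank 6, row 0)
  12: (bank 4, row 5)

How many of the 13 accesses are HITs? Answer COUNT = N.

COUNT = 3

step 0: bank6 None->2 [EMPTY]
step 1: bank3 None->2 [EMPTY]
step 2: bank3 2->4 [CONFLICT]
step 3: bank0 None->2 [EMPTY]
step 4: bank3 4->4 [HIT]
step 5: bank2 None->1 [EMPTY]
step 6: bank1 None->4 [EMPTY]
step 7: bank5 None->6 [EMPTY]
step 8: bank5 6->6 [HIT]
step 9: bank4 None->3 [EMPTY]
step 10: bank2 1->1 [HIT]
step 11: bank6 2->0 [CONFLICT]
step 12: bank4 3->5 [CONFLICT]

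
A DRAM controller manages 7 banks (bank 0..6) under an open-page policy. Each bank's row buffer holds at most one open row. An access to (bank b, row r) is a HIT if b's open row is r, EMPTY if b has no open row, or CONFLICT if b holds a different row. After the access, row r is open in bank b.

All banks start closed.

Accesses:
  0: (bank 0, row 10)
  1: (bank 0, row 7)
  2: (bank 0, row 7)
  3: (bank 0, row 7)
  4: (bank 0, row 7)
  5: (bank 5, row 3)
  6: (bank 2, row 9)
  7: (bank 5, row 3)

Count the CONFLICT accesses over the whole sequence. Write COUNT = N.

COUNT = 1

  [0] b0 r10: no row ⇒ E
  [1] b0 r7: had r10 ⇒ C
  [2] b0 r7: had r7 ⇒ H
  [3] b0 r7: had r7 ⇒ H
  [4] b0 r7: had r7 ⇒ H
  [5] b5 r3: no row ⇒ E
  [6] b2 r9: no row ⇒ E
  [7] b5 r3: had r3 ⇒ H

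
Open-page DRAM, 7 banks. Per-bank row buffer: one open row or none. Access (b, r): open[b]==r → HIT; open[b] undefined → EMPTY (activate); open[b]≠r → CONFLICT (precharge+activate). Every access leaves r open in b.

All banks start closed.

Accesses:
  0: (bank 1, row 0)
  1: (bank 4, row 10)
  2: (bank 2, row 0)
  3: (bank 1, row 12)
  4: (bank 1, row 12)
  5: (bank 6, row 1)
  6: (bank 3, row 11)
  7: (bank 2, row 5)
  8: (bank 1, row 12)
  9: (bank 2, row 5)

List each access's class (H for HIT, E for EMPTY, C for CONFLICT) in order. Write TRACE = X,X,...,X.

TRACE = E,E,E,C,H,E,E,C,H,H

#0 (1,0) E
#1 (4,10) E
#2 (2,0) E
#3 (1,12) C  (was 0)
#4 (1,12) H  (was 12)
#5 (6,1) E
#6 (3,11) E
#7 (2,5) C  (was 0)
#8 (1,12) H  (was 12)
#9 (2,5) H  (was 5)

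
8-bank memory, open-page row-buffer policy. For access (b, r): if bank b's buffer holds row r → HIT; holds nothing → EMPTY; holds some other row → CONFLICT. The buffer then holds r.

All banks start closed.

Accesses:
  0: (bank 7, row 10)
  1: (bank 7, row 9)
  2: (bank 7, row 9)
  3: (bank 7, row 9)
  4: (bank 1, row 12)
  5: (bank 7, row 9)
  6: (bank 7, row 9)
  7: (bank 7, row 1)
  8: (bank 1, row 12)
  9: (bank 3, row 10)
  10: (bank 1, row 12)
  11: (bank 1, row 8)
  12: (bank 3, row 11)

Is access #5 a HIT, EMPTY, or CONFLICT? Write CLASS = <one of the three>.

step 0: bank7 None->10 [EMPTY]
step 1: bank7 10->9 [CONFLICT]
step 2: bank7 9->9 [HIT]
step 3: bank7 9->9 [HIT]
step 4: bank1 None->12 [EMPTY]
step 5: bank7 9->9 [HIT]
step 6: bank7 9->9 [HIT]
step 7: bank7 9->1 [CONFLICT]
step 8: bank1 12->12 [HIT]
step 9: bank3 None->10 [EMPTY]
step 10: bank1 12->12 [HIT]
step 11: bank1 12->8 [CONFLICT]
step 12: bank3 10->11 [CONFLICT]

CLASS = HIT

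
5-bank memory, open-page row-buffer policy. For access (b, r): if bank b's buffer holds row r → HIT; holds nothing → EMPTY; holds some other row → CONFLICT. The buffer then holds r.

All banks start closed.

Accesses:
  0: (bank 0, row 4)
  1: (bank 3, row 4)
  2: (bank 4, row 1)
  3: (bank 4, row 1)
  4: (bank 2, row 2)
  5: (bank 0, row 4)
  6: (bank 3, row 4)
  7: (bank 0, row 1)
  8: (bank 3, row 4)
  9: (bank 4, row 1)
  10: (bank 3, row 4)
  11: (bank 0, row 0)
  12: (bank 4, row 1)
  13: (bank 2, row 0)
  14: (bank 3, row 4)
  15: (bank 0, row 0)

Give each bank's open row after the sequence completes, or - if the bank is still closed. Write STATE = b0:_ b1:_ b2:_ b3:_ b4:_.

STATE = b0:0 b1:- b2:0 b3:4 b4:1

#0 (0,4) E
#1 (3,4) E
#2 (4,1) E
#3 (4,1) H  (was 1)
#4 (2,2) E
#5 (0,4) H  (was 4)
#6 (3,4) H  (was 4)
#7 (0,1) C  (was 4)
#8 (3,4) H  (was 4)
#9 (4,1) H  (was 1)
#10 (3,4) H  (was 4)
#11 (0,0) C  (was 1)
#12 (4,1) H  (was 1)
#13 (2,0) C  (was 2)
#14 (3,4) H  (was 4)
#15 (0,0) H  (was 0)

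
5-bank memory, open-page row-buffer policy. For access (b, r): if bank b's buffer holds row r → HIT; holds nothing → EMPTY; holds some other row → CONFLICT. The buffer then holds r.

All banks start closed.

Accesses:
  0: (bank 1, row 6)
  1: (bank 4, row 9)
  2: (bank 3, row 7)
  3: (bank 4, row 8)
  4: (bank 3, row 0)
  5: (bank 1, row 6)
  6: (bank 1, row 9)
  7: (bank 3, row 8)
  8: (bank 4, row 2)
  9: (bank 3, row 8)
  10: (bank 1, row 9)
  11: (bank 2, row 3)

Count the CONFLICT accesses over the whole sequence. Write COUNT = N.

COUNT = 5

  [0] b1 r6: no row ⇒ E
  [1] b4 r9: no row ⇒ E
  [2] b3 r7: no row ⇒ E
  [3] b4 r8: had r9 ⇒ C
  [4] b3 r0: had r7 ⇒ C
  [5] b1 r6: had r6 ⇒ H
  [6] b1 r9: had r6 ⇒ C
  [7] b3 r8: had r0 ⇒ C
  [8] b4 r2: had r8 ⇒ C
  [9] b3 r8: had r8 ⇒ H
  [10] b1 r9: had r9 ⇒ H
  [11] b2 r3: no row ⇒ E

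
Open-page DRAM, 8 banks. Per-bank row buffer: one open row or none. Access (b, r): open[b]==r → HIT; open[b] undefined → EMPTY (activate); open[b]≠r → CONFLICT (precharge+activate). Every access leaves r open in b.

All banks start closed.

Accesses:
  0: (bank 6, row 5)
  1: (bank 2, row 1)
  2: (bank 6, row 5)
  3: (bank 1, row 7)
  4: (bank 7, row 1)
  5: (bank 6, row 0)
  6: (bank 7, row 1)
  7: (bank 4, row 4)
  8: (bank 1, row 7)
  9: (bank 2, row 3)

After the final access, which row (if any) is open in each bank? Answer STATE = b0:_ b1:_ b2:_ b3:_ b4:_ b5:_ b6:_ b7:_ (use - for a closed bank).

  [0] b6 r5: no row ⇒ E
  [1] b2 r1: no row ⇒ E
  [2] b6 r5: had r5 ⇒ H
  [3] b1 r7: no row ⇒ E
  [4] b7 r1: no row ⇒ E
  [5] b6 r0: had r5 ⇒ C
  [6] b7 r1: had r1 ⇒ H
  [7] b4 r4: no row ⇒ E
  [8] b1 r7: had r7 ⇒ H
  [9] b2 r3: had r1 ⇒ C

STATE = b0:- b1:7 b2:3 b3:- b4:4 b5:- b6:0 b7:1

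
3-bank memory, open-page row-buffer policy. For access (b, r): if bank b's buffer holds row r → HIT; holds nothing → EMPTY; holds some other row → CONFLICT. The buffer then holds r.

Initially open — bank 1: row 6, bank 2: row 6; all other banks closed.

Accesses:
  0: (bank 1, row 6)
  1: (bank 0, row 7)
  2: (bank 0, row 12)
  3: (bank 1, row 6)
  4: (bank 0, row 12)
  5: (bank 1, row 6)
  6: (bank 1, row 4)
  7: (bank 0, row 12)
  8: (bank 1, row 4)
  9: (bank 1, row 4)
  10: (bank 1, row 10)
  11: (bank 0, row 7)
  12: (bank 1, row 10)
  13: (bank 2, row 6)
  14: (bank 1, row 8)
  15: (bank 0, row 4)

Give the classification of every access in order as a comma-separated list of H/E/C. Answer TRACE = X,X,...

TRACE = H,E,C,H,H,H,C,H,H,H,C,C,H,H,C,C

  [0] b1 r6: had r6 ⇒ H
  [1] b0 r7: no row ⇒ E
  [2] b0 r12: had r7 ⇒ C
  [3] b1 r6: had r6 ⇒ H
  [4] b0 r12: had r12 ⇒ H
  [5] b1 r6: had r6 ⇒ H
  [6] b1 r4: had r6 ⇒ C
  [7] b0 r12: had r12 ⇒ H
  [8] b1 r4: had r4 ⇒ H
  [9] b1 r4: had r4 ⇒ H
  [10] b1 r10: had r4 ⇒ C
  [11] b0 r7: had r12 ⇒ C
  [12] b1 r10: had r10 ⇒ H
  [13] b2 r6: had r6 ⇒ H
  [14] b1 r8: had r10 ⇒ C
  [15] b0 r4: had r7 ⇒ C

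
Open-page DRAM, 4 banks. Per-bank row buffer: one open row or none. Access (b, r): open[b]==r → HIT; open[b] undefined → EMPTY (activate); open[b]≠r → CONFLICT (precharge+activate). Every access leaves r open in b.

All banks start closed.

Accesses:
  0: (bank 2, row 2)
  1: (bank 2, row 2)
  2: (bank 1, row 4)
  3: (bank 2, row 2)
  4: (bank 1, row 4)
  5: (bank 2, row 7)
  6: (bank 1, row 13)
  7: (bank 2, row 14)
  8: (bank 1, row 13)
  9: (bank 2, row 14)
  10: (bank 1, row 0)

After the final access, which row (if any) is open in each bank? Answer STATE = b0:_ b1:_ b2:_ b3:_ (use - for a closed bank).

step 0: bank2 None->2 [EMPTY]
step 1: bank2 2->2 [HIT]
step 2: bank1 None->4 [EMPTY]
step 3: bank2 2->2 [HIT]
step 4: bank1 4->4 [HIT]
step 5: bank2 2->7 [CONFLICT]
step 6: bank1 4->13 [CONFLICT]
step 7: bank2 7->14 [CONFLICT]
step 8: bank1 13->13 [HIT]
step 9: bank2 14->14 [HIT]
step 10: bank1 13->0 [CONFLICT]

STATE = b0:- b1:0 b2:14 b3:-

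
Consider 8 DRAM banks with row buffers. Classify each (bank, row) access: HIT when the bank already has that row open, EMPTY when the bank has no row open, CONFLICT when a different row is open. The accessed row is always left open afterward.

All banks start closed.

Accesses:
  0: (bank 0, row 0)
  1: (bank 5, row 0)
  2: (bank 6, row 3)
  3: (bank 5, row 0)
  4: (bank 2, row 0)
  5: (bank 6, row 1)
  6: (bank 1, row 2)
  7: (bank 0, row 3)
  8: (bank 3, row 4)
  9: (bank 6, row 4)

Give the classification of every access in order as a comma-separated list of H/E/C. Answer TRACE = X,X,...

step 0: bank0 None->0 [EMPTY]
step 1: bank5 None->0 [EMPTY]
step 2: bank6 None->3 [EMPTY]
step 3: bank5 0->0 [HIT]
step 4: bank2 None->0 [EMPTY]
step 5: bank6 3->1 [CONFLICT]
step 6: bank1 None->2 [EMPTY]
step 7: bank0 0->3 [CONFLICT]
step 8: bank3 None->4 [EMPTY]
step 9: bank6 1->4 [CONFLICT]

TRACE = E,E,E,H,E,C,E,C,E,C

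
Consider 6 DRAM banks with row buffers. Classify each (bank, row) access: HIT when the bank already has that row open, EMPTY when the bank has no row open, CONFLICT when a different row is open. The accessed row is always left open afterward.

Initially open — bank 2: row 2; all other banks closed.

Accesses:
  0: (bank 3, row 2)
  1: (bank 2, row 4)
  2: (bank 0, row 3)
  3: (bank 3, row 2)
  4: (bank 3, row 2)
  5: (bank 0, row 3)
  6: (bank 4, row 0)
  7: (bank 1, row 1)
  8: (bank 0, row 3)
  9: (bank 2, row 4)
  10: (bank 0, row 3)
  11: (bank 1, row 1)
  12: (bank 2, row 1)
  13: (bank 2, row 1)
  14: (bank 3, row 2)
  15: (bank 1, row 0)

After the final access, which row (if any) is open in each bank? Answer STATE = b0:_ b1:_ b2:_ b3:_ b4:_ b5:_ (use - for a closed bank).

step 0: bank3 None->2 [EMPTY]
step 1: bank2 2->4 [CONFLICT]
step 2: bank0 None->3 [EMPTY]
step 3: bank3 2->2 [HIT]
step 4: bank3 2->2 [HIT]
step 5: bank0 3->3 [HIT]
step 6: bank4 None->0 [EMPTY]
step 7: bank1 None->1 [EMPTY]
step 8: bank0 3->3 [HIT]
step 9: bank2 4->4 [HIT]
step 10: bank0 3->3 [HIT]
step 11: bank1 1->1 [HIT]
step 12: bank2 4->1 [CONFLICT]
step 13: bank2 1->1 [HIT]
step 14: bank3 2->2 [HIT]
step 15: bank1 1->0 [CONFLICT]

STATE = b0:3 b1:0 b2:1 b3:2 b4:0 b5:-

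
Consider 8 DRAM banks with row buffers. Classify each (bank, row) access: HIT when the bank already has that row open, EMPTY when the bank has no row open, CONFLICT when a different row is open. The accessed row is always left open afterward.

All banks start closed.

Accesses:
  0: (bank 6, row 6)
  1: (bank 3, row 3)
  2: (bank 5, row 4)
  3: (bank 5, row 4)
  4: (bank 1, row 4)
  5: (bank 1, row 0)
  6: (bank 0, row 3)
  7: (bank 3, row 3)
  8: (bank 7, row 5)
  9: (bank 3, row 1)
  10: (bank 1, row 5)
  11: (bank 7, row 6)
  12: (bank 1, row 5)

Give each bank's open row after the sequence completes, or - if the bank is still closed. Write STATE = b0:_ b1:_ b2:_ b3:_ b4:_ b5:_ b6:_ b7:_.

STATE = b0:3 b1:5 b2:- b3:1 b4:- b5:4 b6:6 b7:6

  [0] b6 r6: no row ⇒ E
  [1] b3 r3: no row ⇒ E
  [2] b5 r4: no row ⇒ E
  [3] b5 r4: had r4 ⇒ H
  [4] b1 r4: no row ⇒ E
  [5] b1 r0: had r4 ⇒ C
  [6] b0 r3: no row ⇒ E
  [7] b3 r3: had r3 ⇒ H
  [8] b7 r5: no row ⇒ E
  [9] b3 r1: had r3 ⇒ C
  [10] b1 r5: had r0 ⇒ C
  [11] b7 r6: had r5 ⇒ C
  [12] b1 r5: had r5 ⇒ H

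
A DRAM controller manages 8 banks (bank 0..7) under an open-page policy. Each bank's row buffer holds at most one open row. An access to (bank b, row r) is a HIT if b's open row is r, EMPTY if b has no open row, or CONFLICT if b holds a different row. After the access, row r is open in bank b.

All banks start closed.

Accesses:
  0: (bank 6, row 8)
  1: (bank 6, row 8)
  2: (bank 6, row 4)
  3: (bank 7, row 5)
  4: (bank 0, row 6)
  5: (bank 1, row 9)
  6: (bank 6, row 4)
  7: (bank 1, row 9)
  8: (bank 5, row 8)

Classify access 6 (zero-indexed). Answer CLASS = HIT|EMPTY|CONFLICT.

step 0: bank6 None->8 [EMPTY]
step 1: bank6 8->8 [HIT]
step 2: bank6 8->4 [CONFLICT]
step 3: bank7 None->5 [EMPTY]
step 4: bank0 None->6 [EMPTY]
step 5: bank1 None->9 [EMPTY]
step 6: bank6 4->4 [HIT]
step 7: bank1 9->9 [HIT]
step 8: bank5 None->8 [EMPTY]

CLASS = HIT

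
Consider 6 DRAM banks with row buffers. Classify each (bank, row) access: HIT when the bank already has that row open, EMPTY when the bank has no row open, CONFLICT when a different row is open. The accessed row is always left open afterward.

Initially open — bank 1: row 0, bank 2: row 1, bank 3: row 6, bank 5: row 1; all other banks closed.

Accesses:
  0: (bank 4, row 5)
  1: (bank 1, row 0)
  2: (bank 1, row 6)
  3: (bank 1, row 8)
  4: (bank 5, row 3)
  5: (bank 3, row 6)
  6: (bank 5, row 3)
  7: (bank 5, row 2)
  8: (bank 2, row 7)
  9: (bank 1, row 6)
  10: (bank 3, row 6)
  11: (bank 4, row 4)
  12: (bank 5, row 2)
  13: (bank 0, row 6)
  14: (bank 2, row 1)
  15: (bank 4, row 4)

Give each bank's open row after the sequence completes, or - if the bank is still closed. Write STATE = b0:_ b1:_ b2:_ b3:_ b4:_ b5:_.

#0 (4,5) E
#1 (1,0) H  (was 0)
#2 (1,6) C  (was 0)
#3 (1,8) C  (was 6)
#4 (5,3) C  (was 1)
#5 (3,6) H  (was 6)
#6 (5,3) H  (was 3)
#7 (5,2) C  (was 3)
#8 (2,7) C  (was 1)
#9 (1,6) C  (was 8)
#10 (3,6) H  (was 6)
#11 (4,4) C  (was 5)
#12 (5,2) H  (was 2)
#13 (0,6) E
#14 (2,1) C  (was 7)
#15 (4,4) H  (was 4)

STATE = b0:6 b1:6 b2:1 b3:6 b4:4 b5:2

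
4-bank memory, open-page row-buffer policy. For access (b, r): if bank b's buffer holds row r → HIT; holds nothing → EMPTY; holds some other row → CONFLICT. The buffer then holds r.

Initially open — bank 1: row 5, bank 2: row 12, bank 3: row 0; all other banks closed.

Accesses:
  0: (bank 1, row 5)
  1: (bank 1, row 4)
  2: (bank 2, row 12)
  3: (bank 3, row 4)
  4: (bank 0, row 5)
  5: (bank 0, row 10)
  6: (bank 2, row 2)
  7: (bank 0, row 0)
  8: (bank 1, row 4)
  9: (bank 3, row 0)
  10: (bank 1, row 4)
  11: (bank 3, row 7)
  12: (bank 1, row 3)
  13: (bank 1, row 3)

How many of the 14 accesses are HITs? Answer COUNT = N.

step 0: bank1 5->5 [HIT]
step 1: bank1 5->4 [CONFLICT]
step 2: bank2 12->12 [HIT]
step 3: bank3 0->4 [CONFLICT]
step 4: bank0 None->5 [EMPTY]
step 5: bank0 5->10 [CONFLICT]
step 6: bank2 12->2 [CONFLICT]
step 7: bank0 10->0 [CONFLICT]
step 8: bank1 4->4 [HIT]
step 9: bank3 4->0 [CONFLICT]
step 10: bank1 4->4 [HIT]
step 11: bank3 0->7 [CONFLICT]
step 12: bank1 4->3 [CONFLICT]
step 13: bank1 3->3 [HIT]

COUNT = 5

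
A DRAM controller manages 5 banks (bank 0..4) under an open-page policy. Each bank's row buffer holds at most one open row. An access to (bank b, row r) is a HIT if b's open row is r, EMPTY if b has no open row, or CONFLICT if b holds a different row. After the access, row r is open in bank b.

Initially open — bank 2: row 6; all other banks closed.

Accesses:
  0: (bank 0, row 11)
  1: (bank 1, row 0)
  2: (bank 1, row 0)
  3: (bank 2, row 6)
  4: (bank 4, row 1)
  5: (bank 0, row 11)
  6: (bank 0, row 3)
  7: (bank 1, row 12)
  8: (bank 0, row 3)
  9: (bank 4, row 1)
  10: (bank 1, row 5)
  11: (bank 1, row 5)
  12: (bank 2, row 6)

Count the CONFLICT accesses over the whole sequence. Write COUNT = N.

0: bank 0 row 11 — prev None → EMPTY
1: bank 1 row 0 — prev None → EMPTY
2: bank 1 row 0 — prev 0 → HIT
3: bank 2 row 6 — prev 6 → HIT
4: bank 4 row 1 — prev None → EMPTY
5: bank 0 row 11 — prev 11 → HIT
6: bank 0 row 3 — prev 11 → CONFLICT
7: bank 1 row 12 — prev 0 → CONFLICT
8: bank 0 row 3 — prev 3 → HIT
9: bank 4 row 1 — prev 1 → HIT
10: bank 1 row 5 — prev 12 → CONFLICT
11: bank 1 row 5 — prev 5 → HIT
12: bank 2 row 6 — prev 6 → HIT

COUNT = 3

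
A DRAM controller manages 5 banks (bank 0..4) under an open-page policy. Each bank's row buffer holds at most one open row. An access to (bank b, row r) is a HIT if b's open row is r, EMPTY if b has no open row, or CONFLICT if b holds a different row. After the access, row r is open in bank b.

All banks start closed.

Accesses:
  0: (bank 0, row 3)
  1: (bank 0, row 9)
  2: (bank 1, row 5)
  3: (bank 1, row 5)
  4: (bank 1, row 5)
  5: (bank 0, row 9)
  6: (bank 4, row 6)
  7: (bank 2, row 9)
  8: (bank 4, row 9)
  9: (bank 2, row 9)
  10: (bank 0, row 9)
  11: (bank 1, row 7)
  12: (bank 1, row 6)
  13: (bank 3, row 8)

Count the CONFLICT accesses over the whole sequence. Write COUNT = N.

step 0: bank0 None->3 [EMPTY]
step 1: bank0 3->9 [CONFLICT]
step 2: bank1 None->5 [EMPTY]
step 3: bank1 5->5 [HIT]
step 4: bank1 5->5 [HIT]
step 5: bank0 9->9 [HIT]
step 6: bank4 None->6 [EMPTY]
step 7: bank2 None->9 [EMPTY]
step 8: bank4 6->9 [CONFLICT]
step 9: bank2 9->9 [HIT]
step 10: bank0 9->9 [HIT]
step 11: bank1 5->7 [CONFLICT]
step 12: bank1 7->6 [CONFLICT]
step 13: bank3 None->8 [EMPTY]

COUNT = 4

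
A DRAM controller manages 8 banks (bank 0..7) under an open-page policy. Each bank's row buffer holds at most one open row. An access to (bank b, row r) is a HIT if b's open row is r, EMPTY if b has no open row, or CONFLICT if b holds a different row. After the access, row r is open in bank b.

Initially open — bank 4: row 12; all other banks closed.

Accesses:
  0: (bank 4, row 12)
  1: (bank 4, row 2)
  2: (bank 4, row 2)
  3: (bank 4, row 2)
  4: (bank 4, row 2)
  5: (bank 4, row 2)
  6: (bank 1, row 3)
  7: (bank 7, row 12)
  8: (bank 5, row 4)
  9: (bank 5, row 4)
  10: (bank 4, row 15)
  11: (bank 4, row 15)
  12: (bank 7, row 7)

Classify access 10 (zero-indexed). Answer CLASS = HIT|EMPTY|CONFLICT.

#0 (4,12) H  (was 12)
#1 (4,2) C  (was 12)
#2 (4,2) H  (was 2)
#3 (4,2) H  (was 2)
#4 (4,2) H  (was 2)
#5 (4,2) H  (was 2)
#6 (1,3) E
#7 (7,12) E
#8 (5,4) E
#9 (5,4) H  (was 4)
#10 (4,15) C  (was 2)
#11 (4,15) H  (was 15)
#12 (7,7) C  (was 12)

CLASS = CONFLICT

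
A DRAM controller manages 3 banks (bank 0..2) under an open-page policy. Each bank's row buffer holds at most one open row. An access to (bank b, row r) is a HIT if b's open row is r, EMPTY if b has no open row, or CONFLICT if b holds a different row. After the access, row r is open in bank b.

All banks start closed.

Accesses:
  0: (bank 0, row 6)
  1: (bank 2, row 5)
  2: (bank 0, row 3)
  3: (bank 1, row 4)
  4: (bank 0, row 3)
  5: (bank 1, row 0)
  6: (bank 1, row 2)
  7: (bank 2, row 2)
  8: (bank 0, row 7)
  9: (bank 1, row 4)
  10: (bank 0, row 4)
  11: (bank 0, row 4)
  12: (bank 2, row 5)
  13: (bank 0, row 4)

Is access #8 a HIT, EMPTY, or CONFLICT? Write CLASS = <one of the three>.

#0 (0,6) E
#1 (2,5) E
#2 (0,3) C  (was 6)
#3 (1,4) E
#4 (0,3) H  (was 3)
#5 (1,0) C  (was 4)
#6 (1,2) C  (was 0)
#7 (2,2) C  (was 5)
#8 (0,7) C  (was 3)
#9 (1,4) C  (was 2)
#10 (0,4) C  (was 7)
#11 (0,4) H  (was 4)
#12 (2,5) C  (was 2)
#13 (0,4) H  (was 4)

CLASS = CONFLICT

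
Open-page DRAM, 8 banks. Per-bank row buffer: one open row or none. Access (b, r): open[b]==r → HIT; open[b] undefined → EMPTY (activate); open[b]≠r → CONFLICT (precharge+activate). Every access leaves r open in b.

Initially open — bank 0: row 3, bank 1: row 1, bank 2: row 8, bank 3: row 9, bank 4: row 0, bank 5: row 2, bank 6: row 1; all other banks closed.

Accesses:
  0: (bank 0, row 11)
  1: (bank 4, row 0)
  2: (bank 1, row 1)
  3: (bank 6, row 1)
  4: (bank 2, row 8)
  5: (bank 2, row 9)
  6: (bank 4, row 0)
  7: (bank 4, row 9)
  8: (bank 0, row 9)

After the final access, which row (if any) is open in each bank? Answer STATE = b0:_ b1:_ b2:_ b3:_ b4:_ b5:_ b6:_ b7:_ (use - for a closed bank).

STATE = b0:9 b1:1 b2:9 b3:9 b4:9 b5:2 b6:1 b7:-

step 0: bank0 3->11 [CONFLICT]
step 1: bank4 0->0 [HIT]
step 2: bank1 1->1 [HIT]
step 3: bank6 1->1 [HIT]
step 4: bank2 8->8 [HIT]
step 5: bank2 8->9 [CONFLICT]
step 6: bank4 0->0 [HIT]
step 7: bank4 0->9 [CONFLICT]
step 8: bank0 11->9 [CONFLICT]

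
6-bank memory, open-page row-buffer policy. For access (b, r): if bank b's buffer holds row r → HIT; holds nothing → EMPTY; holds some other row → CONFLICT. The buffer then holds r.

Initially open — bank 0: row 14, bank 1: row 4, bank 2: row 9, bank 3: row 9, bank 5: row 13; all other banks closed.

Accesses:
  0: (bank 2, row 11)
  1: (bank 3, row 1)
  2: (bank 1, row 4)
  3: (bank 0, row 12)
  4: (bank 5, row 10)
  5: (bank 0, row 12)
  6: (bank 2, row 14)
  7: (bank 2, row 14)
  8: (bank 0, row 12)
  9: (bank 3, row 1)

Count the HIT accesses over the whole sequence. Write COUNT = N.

COUNT = 5

step 0: bank2 9->11 [CONFLICT]
step 1: bank3 9->1 [CONFLICT]
step 2: bank1 4->4 [HIT]
step 3: bank0 14->12 [CONFLICT]
step 4: bank5 13->10 [CONFLICT]
step 5: bank0 12->12 [HIT]
step 6: bank2 11->14 [CONFLICT]
step 7: bank2 14->14 [HIT]
step 8: bank0 12->12 [HIT]
step 9: bank3 1->1 [HIT]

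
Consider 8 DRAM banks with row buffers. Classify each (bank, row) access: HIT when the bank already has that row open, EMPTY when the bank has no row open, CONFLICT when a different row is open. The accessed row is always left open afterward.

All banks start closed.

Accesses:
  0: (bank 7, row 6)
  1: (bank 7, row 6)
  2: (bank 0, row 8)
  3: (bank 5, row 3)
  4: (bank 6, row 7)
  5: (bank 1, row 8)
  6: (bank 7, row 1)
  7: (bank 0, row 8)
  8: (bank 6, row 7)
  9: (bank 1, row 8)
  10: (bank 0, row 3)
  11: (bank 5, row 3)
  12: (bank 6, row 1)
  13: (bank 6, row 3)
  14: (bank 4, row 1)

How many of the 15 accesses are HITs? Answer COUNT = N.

COUNT = 5

0: bank 7 row 6 — prev None → EMPTY
1: bank 7 row 6 — prev 6 → HIT
2: bank 0 row 8 — prev None → EMPTY
3: bank 5 row 3 — prev None → EMPTY
4: bank 6 row 7 — prev None → EMPTY
5: bank 1 row 8 — prev None → EMPTY
6: bank 7 row 1 — prev 6 → CONFLICT
7: bank 0 row 8 — prev 8 → HIT
8: bank 6 row 7 — prev 7 → HIT
9: bank 1 row 8 — prev 8 → HIT
10: bank 0 row 3 — prev 8 → CONFLICT
11: bank 5 row 3 — prev 3 → HIT
12: bank 6 row 1 — prev 7 → CONFLICT
13: bank 6 row 3 — prev 1 → CONFLICT
14: bank 4 row 1 — prev None → EMPTY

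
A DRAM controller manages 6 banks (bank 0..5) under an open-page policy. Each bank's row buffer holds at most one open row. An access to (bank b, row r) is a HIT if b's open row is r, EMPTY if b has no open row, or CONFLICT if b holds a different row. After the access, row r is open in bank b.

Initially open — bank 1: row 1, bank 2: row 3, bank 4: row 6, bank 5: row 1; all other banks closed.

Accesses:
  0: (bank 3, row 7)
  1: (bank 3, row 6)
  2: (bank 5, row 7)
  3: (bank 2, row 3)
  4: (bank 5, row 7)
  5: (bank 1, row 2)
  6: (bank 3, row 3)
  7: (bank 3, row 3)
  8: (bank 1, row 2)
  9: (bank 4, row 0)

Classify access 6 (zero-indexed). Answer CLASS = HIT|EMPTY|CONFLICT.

CLASS = CONFLICT

  [0] b3 r7: no row ⇒ E
  [1] b3 r6: had r7 ⇒ C
  [2] b5 r7: had r1 ⇒ C
  [3] b2 r3: had r3 ⇒ H
  [4] b5 r7: had r7 ⇒ H
  [5] b1 r2: had r1 ⇒ C
  [6] b3 r3: had r6 ⇒ C
  [7] b3 r3: had r3 ⇒ H
  [8] b1 r2: had r2 ⇒ H
  [9] b4 r0: had r6 ⇒ C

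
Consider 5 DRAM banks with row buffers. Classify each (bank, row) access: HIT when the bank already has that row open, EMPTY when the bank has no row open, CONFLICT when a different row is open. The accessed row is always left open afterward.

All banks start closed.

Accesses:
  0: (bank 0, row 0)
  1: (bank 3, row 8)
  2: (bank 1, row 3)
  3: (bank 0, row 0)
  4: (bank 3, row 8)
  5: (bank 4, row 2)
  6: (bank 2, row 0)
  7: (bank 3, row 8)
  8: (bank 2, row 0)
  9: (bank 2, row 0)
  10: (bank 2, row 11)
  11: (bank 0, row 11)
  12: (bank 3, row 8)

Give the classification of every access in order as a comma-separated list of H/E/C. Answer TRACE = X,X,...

0: bank 0 row 0 — prev None → EMPTY
1: bank 3 row 8 — prev None → EMPTY
2: bank 1 row 3 — prev None → EMPTY
3: bank 0 row 0 — prev 0 → HIT
4: bank 3 row 8 — prev 8 → HIT
5: bank 4 row 2 — prev None → EMPTY
6: bank 2 row 0 — prev None → EMPTY
7: bank 3 row 8 — prev 8 → HIT
8: bank 2 row 0 — prev 0 → HIT
9: bank 2 row 0 — prev 0 → HIT
10: bank 2 row 11 — prev 0 → CONFLICT
11: bank 0 row 11 — prev 0 → CONFLICT
12: bank 3 row 8 — prev 8 → HIT

TRACE = E,E,E,H,H,E,E,H,H,H,C,C,H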